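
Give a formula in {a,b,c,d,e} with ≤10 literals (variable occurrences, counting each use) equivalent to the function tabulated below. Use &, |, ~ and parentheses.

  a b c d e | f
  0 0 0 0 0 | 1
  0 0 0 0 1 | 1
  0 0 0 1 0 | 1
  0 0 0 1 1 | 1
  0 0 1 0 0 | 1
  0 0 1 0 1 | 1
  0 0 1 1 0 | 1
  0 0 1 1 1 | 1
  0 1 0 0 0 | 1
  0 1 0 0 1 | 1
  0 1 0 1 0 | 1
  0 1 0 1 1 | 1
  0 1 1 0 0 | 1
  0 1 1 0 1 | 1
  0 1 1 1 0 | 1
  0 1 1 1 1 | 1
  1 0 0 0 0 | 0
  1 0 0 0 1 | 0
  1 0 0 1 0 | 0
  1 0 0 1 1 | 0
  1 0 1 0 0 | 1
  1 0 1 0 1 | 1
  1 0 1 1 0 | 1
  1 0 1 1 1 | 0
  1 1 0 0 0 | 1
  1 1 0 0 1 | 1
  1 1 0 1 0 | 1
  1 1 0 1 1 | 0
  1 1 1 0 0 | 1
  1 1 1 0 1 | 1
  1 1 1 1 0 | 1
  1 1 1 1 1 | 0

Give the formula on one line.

(~a | ((~e | ~d) & (b | ((e | ~b) & c))))

  ~a = 11111111111111110000000000000000
  ~e = 10101010101010101010101010101010
  ~d = 11001100110011001100110011001100
  (~e | ~d) = 11101110111011101110111011101110
  ~b = 11111111000000001111111100000000
  (e | ~b) = 11111111010101011111111101010101
  ((e | ~b) & c) = 00001111000001010000111100000101
  (b | ((e | ~b) & c)) = 00001111111111110000111111111111
  ((~e | ~d) & (b | ((e | ~b) & c))) = 00001110111011100000111011101110
  (~a | ((~e | ~d) & (b | ((e | ~b) & c)))) = 11111111111111110000111011101110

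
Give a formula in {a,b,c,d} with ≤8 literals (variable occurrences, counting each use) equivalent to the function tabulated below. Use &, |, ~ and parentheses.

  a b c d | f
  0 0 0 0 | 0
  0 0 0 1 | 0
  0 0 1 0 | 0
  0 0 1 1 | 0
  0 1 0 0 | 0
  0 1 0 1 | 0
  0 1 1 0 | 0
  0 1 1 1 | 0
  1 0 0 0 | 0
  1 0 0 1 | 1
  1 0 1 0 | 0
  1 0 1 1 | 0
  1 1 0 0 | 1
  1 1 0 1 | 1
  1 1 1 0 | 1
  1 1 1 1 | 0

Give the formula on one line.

  (d | b) = 0101111101011111
  ~d = 1010101010101010
  ~c = 1100110011001100
  ~a = 1111111100000000
  (~c & ~a) = 1100110000000000
  (~d | (~c & ~a)) = 1110111010101010
  ((d | b) & (~d | (~c & ~a))) = 0100111000001010
  (d & ~c) = 0100010001000100
  (((d | b) & (~d | (~c & ~a))) | (d & ~c)) = 0100111001001110
  (a & (((d | b) & (~d | (~c & ~a))) | (d & ~c))) = 0000000001001110

(a & (((d | b) & (~d | (~c & ~a))) | (d & ~c)))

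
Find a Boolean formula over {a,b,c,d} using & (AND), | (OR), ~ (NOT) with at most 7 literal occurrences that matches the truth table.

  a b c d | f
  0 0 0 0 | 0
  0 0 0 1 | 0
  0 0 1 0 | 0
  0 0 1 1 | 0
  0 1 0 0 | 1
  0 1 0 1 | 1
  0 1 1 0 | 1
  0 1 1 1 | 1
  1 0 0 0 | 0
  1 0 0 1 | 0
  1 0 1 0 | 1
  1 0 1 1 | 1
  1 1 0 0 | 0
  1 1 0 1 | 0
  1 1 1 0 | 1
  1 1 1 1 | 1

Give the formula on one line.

((a | b) & (c | ~a))

  (a | b) = 0000111111111111
  ~a = 1111111100000000
  (c | ~a) = 1111111100110011
  ((a | b) & (c | ~a)) = 0000111100110011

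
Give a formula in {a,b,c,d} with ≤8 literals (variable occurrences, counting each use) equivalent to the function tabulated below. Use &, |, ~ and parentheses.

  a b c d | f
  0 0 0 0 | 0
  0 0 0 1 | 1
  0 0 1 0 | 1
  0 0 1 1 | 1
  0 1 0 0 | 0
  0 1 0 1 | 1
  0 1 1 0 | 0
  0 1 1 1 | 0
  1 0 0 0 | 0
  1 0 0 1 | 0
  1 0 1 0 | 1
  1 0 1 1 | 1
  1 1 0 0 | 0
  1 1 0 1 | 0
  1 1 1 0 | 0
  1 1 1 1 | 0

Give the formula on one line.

((~a & (d & ~c)) | (c & ~b))

  ~a = 1111111100000000
  ~c = 1100110011001100
  (d & ~c) = 0100010001000100
  (~a & (d & ~c)) = 0100010000000000
  ~b = 1111000011110000
  (c & ~b) = 0011000000110000
  ((~a & (d & ~c)) | (c & ~b)) = 0111010000110000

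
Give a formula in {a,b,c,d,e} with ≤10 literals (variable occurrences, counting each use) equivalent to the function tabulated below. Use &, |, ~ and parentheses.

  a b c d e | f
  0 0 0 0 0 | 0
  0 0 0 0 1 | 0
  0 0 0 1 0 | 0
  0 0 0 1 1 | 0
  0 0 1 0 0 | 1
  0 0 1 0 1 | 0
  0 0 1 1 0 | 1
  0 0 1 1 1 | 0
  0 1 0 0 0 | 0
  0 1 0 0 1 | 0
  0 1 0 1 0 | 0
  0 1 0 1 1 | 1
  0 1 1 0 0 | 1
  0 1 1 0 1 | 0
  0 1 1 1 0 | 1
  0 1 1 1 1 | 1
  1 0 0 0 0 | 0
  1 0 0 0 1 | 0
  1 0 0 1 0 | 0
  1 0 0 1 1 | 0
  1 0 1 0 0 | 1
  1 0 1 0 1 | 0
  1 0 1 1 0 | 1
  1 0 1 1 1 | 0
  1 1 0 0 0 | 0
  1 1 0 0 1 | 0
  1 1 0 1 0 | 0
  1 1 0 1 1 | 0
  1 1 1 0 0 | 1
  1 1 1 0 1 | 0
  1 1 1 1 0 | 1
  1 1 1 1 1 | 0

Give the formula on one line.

(((e & b) | c) & ((d | ~e) & (~e | (~a & b))))

  (e & b) = 00000000010101010000000001010101
  ((e & b) | c) = 00001111010111110000111101011111
  ~e = 10101010101010101010101010101010
  (d | ~e) = 10111011101110111011101110111011
  ~a = 11111111111111110000000000000000
  (~a & b) = 00000000111111110000000000000000
  (~e | (~a & b)) = 10101010111111111010101010101010
  ((d | ~e) & (~e | (~a & b))) = 10101010101110111010101010101010
  (((e & b) | c) & ((d | ~e) & (~e | (~a & b)))) = 00001010000110110000101000001010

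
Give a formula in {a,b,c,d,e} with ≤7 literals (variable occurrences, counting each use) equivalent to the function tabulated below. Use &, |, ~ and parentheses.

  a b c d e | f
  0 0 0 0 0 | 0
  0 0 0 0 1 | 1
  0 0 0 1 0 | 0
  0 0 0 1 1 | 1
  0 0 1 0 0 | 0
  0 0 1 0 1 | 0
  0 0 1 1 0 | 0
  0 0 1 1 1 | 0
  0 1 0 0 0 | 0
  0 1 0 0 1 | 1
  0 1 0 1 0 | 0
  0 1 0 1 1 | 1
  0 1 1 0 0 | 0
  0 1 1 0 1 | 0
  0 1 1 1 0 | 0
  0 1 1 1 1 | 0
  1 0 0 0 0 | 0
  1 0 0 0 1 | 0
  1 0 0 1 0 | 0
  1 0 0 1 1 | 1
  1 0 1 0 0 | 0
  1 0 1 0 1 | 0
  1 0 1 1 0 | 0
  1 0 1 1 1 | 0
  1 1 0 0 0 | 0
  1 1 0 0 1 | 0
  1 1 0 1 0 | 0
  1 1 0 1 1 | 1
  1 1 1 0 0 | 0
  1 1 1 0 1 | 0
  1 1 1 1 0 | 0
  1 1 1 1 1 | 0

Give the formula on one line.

  ~a = 11111111111111110000000000000000
  ~c = 11110000111100001111000011110000
  (d & ~c) = 00110000001100000011000000110000
  (~a | (d & ~c)) = 11111111111111110011000000110000
  ((~a | (d & ~c)) & ~c) = 11110000111100000011000000110000
  (((~a | (d & ~c)) & ~c) & e) = 01010000010100000001000000010000

(((~a | (d & ~c)) & ~c) & e)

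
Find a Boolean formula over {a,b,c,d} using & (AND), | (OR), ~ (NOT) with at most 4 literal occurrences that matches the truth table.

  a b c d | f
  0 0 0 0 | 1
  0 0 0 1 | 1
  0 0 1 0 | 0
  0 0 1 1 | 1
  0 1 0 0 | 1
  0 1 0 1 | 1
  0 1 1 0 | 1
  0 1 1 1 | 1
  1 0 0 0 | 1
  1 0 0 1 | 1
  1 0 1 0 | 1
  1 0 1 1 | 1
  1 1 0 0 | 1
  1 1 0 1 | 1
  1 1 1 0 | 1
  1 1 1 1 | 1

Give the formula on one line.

(~c | (b | (d | a)))

  ~c = 1100110011001100
  (d | a) = 0101010111111111
  (b | (d | a)) = 0101111111111111
  (~c | (b | (d | a))) = 1101111111111111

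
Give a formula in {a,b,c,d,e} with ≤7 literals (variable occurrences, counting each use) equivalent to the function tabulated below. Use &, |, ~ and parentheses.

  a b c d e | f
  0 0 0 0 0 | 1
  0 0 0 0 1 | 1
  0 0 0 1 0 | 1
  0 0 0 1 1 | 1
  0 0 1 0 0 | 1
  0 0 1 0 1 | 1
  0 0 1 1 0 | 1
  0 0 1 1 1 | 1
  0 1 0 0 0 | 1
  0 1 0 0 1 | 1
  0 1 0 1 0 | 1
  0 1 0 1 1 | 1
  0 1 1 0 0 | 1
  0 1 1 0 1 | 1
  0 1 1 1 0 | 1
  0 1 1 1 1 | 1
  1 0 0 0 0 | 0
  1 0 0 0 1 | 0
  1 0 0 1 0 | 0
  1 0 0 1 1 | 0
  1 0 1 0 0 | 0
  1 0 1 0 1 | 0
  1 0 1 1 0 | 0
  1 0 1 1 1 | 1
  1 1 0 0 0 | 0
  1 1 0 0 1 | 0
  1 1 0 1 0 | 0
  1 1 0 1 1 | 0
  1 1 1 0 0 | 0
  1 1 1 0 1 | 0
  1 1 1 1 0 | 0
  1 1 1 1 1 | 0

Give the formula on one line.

(~a | ((e & (~d | c)) & (~b & d)))

  ~a = 11111111111111110000000000000000
  ~d = 11001100110011001100110011001100
  (~d | c) = 11001111110011111100111111001111
  (e & (~d | c)) = 01000101010001010100010101000101
  ~b = 11111111000000001111111100000000
  (~b & d) = 00110011000000000011001100000000
  ((e & (~d | c)) & (~b & d)) = 00000001000000000000000100000000
  (~a | ((e & (~d | c)) & (~b & d))) = 11111111111111110000000100000000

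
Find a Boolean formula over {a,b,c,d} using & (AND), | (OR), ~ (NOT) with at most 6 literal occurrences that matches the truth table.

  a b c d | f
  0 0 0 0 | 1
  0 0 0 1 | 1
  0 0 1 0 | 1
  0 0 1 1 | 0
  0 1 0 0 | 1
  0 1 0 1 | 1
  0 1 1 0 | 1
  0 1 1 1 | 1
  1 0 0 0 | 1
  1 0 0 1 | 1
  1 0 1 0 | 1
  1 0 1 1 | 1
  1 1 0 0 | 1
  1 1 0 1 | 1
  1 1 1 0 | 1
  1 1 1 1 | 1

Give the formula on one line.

  (c & b) = 0000001100000011
  ~d = 1010101010101010
  ~c = 1100110011001100
  (~d | ~c) = 1110111011101110
  ((c & b) | (~d | ~c)) = 1110111111101111
  (((c & b) | (~d | ~c)) | a) = 1110111111111111

(((c & b) | (~d | ~c)) | a)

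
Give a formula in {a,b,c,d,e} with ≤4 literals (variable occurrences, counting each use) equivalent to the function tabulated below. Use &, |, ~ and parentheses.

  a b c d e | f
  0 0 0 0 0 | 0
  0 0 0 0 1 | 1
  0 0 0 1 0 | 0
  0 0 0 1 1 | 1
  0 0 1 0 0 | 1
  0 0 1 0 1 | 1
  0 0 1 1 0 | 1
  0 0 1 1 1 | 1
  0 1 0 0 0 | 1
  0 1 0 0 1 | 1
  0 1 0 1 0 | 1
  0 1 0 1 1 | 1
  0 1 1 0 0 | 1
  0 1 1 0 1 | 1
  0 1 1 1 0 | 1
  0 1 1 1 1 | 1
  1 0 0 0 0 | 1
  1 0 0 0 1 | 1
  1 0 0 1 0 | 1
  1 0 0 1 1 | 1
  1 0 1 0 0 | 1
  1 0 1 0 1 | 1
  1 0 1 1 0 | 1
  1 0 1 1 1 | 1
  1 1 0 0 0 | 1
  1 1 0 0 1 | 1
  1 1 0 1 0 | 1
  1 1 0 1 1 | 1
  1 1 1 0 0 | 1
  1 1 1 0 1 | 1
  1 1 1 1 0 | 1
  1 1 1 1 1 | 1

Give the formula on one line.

  (e | a) = 01010101010101011111111111111111
  ((e | a) | b) = 01010101111111111111111111111111
  (c | ((e | a) | b)) = 01011111111111111111111111111111

(c | ((e | a) | b))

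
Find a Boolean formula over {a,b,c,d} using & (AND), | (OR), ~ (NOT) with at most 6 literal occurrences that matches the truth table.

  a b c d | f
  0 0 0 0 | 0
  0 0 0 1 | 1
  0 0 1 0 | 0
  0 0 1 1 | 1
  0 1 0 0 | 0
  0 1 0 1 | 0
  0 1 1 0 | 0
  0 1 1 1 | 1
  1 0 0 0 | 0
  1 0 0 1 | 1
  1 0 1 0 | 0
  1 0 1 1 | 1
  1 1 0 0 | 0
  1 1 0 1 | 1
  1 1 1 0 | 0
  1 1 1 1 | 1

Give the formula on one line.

  ~b = 1111000011110000
  (~b | c) = 1111001111110011
  ((~b | c) | a) = 1111001111111111
  (d & ((~b | c) | a)) = 0101000101010101

(d & ((~b | c) | a))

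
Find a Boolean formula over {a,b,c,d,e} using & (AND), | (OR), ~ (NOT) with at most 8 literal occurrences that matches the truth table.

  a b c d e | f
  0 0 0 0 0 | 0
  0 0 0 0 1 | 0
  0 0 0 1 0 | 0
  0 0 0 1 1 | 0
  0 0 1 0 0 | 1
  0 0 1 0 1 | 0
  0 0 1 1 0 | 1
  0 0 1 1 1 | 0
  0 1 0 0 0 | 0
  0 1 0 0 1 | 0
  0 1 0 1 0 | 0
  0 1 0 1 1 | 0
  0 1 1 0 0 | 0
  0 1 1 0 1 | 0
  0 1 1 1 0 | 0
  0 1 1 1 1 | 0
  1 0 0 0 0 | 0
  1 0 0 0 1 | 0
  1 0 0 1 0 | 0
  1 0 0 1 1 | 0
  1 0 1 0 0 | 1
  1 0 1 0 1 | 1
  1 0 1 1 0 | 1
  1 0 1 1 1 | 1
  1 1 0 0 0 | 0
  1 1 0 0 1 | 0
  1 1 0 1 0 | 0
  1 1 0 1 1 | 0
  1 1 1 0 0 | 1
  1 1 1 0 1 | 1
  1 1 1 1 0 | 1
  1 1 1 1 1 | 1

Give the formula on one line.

(((~a & ~c) | (a | (~e & ~b))) & c)

  ~a = 11111111111111110000000000000000
  ~c = 11110000111100001111000011110000
  (~a & ~c) = 11110000111100000000000000000000
  ~e = 10101010101010101010101010101010
  ~b = 11111111000000001111111100000000
  (~e & ~b) = 10101010000000001010101000000000
  (a | (~e & ~b)) = 10101010000000001111111111111111
  ((~a & ~c) | (a | (~e & ~b))) = 11111010111100001111111111111111
  (((~a & ~c) | (a | (~e & ~b))) & c) = 00001010000000000000111100001111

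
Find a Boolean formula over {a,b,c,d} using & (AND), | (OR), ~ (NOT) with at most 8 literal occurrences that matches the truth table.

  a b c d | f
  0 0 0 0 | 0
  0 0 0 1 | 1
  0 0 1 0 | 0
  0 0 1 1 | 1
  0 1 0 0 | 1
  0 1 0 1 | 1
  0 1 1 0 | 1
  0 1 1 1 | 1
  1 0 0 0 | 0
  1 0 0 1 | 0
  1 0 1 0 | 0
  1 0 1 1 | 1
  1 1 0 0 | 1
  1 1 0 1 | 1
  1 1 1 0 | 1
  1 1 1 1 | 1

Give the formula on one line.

  (b | d) = 0101111101011111
  (c & d) = 0001000100010001
  ~a = 1111111100000000
  ((c & d) | ~a) = 1111111100010001
  (b | ((c & d) | ~a)) = 1111111100011111
  ((b | d) & (b | ((c & d) | ~a))) = 0101111100011111

((b | d) & (b | ((c & d) | ~a)))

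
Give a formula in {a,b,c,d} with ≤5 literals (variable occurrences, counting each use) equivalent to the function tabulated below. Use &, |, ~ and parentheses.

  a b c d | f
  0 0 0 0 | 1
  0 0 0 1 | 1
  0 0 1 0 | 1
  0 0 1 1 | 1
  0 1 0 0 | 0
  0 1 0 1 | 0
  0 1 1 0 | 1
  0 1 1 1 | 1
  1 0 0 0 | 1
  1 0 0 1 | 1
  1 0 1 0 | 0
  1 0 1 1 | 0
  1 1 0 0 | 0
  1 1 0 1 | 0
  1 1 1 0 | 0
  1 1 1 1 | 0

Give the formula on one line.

((c | ~b) & (~c | ~a))

  ~b = 1111000011110000
  (c | ~b) = 1111001111110011
  ~c = 1100110011001100
  ~a = 1111111100000000
  (~c | ~a) = 1111111111001100
  ((c | ~b) & (~c | ~a)) = 1111001111000000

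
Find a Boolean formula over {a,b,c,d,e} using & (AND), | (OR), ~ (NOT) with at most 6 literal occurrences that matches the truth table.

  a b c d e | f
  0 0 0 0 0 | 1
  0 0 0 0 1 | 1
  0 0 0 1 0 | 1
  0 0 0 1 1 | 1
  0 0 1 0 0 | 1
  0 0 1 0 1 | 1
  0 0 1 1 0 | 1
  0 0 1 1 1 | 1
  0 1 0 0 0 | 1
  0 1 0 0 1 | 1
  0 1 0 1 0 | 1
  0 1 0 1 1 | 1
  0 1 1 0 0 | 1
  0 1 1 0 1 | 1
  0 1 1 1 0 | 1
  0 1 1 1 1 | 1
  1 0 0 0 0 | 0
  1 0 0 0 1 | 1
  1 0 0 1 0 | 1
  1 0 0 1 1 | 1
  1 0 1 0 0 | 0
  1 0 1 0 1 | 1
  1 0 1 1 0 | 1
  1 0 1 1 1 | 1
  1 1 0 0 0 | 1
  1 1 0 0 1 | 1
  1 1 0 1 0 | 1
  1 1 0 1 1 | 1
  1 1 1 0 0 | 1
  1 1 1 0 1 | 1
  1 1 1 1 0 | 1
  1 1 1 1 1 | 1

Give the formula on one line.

(((e | ~a) | b) | (~a | d))

  ~a = 11111111111111110000000000000000
  (e | ~a) = 11111111111111110101010101010101
  ((e | ~a) | b) = 11111111111111110101010111111111
  (~a | d) = 11111111111111110011001100110011
  (((e | ~a) | b) | (~a | d)) = 11111111111111110111011111111111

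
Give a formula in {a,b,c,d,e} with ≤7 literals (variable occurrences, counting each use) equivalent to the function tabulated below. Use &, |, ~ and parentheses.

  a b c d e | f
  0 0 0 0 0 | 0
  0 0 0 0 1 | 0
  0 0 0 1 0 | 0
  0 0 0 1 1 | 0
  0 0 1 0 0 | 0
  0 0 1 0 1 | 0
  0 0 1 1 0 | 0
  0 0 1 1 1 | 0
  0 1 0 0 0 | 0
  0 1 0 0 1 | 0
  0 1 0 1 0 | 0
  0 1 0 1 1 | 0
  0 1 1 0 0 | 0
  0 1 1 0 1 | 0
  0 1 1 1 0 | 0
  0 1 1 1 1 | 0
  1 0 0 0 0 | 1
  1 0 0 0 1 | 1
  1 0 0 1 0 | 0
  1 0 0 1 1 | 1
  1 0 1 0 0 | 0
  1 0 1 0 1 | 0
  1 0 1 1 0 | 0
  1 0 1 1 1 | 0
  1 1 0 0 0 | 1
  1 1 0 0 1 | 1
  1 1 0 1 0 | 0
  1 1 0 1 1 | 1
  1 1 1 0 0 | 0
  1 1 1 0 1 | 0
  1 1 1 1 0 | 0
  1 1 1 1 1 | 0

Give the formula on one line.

(~c & ((~d | e) & a))

  ~c = 11110000111100001111000011110000
  ~d = 11001100110011001100110011001100
  (~d | e) = 11011101110111011101110111011101
  ((~d | e) & a) = 00000000000000001101110111011101
  (~c & ((~d | e) & a)) = 00000000000000001101000011010000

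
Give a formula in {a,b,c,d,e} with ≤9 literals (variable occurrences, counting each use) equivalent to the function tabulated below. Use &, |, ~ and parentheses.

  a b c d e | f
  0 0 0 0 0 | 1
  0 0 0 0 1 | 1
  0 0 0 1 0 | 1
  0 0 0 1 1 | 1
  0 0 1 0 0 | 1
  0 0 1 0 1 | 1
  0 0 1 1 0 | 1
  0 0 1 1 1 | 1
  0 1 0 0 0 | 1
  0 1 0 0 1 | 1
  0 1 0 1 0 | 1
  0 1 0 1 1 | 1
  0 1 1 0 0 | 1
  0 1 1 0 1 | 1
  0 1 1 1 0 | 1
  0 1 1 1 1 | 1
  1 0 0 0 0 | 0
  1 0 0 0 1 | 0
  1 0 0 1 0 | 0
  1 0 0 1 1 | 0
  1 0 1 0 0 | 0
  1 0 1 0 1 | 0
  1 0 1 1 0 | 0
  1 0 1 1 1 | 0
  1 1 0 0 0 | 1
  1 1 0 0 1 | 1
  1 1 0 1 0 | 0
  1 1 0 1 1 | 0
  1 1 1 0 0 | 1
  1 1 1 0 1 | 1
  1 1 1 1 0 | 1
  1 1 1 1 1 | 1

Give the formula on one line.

(((c & d) & b) | (~a | (~d & b)))

  (c & d) = 00000011000000110000001100000011
  ((c & d) & b) = 00000000000000110000000000000011
  ~a = 11111111111111110000000000000000
  ~d = 11001100110011001100110011001100
  (~d & b) = 00000000110011000000000011001100
  (~a | (~d & b)) = 11111111111111110000000011001100
  (((c & d) & b) | (~a | (~d & b))) = 11111111111111110000000011001111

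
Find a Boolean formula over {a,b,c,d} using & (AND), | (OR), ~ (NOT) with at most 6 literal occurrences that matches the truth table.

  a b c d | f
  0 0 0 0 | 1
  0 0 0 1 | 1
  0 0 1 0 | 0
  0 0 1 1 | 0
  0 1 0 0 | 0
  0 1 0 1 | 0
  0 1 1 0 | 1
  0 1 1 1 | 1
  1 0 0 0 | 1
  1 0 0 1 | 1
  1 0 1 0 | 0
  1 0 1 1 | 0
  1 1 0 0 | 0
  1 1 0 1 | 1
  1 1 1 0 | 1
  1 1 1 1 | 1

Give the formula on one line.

((~c | b) & (c | ((a & d) | ~b)))

  ~c = 1100110011001100
  (~c | b) = 1100111111001111
  (a & d) = 0000000001010101
  ~b = 1111000011110000
  ((a & d) | ~b) = 1111000011110101
  (c | ((a & d) | ~b)) = 1111001111110111
  ((~c | b) & (c | ((a & d) | ~b))) = 1100001111000111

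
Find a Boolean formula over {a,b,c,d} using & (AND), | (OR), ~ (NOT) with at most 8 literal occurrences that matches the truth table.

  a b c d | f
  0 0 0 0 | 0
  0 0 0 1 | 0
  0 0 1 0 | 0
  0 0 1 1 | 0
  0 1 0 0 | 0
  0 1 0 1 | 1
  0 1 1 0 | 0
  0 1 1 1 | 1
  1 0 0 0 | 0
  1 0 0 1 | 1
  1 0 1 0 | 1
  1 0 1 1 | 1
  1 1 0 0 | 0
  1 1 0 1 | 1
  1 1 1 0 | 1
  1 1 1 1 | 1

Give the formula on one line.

((a & (c | (~a | d))) | (d & b))

  ~a = 1111111100000000
  (~a | d) = 1111111101010101
  (c | (~a | d)) = 1111111101110111
  (a & (c | (~a | d))) = 0000000001110111
  (d & b) = 0000010100000101
  ((a & (c | (~a | d))) | (d & b)) = 0000010101110111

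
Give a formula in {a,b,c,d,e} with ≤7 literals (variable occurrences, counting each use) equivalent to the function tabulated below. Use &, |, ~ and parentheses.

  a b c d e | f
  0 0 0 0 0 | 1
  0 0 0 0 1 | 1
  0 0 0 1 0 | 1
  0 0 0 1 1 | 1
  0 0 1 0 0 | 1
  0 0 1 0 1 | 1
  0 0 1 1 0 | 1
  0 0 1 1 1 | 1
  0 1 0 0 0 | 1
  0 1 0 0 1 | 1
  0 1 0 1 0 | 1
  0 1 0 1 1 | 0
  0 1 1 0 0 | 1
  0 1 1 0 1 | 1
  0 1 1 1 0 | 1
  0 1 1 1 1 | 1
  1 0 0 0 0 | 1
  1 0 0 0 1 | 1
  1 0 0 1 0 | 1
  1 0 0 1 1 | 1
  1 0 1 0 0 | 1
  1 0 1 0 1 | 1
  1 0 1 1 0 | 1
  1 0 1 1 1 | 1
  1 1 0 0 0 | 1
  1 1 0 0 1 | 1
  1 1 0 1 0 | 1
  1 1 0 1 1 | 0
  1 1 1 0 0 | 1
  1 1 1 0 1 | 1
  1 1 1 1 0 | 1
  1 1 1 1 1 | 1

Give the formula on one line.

  ~e = 10101010101010101010101010101010
  ~b = 11111111000000001111111100000000
  (~e | ~b) = 11111111101010101111111110101010
  ((~e | ~b) & d) = 00110011001000100011001100100010
  (c | ((~e | ~b) & d)) = 00111111001011110011111100101111
  ~c = 11110000111100001111000011110000
  ~d = 11001100110011001100110011001100
  (~c & ~d) = 11000000110000001100000011000000
  ((c | ((~e | ~b) & d)) | (~c & ~d)) = 11111111111011111111111111101111

((c | ((~e | ~b) & d)) | (~c & ~d))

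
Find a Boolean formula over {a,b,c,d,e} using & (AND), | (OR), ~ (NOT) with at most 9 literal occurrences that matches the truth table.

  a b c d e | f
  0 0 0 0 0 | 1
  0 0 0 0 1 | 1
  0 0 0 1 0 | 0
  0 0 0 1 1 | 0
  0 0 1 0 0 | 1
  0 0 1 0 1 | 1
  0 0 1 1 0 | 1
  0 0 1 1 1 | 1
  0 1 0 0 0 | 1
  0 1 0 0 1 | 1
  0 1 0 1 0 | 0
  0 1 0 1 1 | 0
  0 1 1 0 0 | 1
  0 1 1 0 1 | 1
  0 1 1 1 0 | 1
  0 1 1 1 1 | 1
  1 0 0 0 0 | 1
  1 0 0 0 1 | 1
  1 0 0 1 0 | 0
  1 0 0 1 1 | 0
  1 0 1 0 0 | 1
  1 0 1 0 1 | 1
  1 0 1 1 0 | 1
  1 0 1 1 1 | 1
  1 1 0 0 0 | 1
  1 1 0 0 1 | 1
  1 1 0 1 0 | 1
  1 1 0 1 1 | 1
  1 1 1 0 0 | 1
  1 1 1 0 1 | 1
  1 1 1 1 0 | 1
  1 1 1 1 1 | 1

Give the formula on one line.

  ~a = 11111111111111110000000000000000
  (e & ~a) = 01010101010101010000000000000000
  ((e & ~a) | b) = 01010101111111110000000011111111
  (a & ((e & ~a) | b)) = 00000000000000000000000011111111
  ~d = 11001100110011001100110011001100
  (d & c) = 00000011000000110000001100000011
  (~d | (d & c)) = 11001111110011111100111111001111
  ((a & ((e & ~a) | b)) | (~d | (d & c))) = 11001111110011111100111111111111

((a & ((e & ~a) | b)) | (~d | (d & c)))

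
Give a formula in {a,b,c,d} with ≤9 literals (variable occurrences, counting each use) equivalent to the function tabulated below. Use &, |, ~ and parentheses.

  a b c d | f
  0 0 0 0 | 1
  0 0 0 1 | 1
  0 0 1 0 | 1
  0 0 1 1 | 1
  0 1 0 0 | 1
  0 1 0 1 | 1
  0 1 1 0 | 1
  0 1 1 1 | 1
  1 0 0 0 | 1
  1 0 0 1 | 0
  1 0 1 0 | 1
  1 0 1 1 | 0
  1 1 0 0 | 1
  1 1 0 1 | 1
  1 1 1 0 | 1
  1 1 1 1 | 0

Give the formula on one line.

  ~d = 1010101010101010
  ~a = 1111111100000000
  ~b = 1111000011110000
  (~a | ~b) = 1111111111110000
  ~c = 1100110011001100
  (~c | ~d) = 1110111011101110
  (a & d) = 0000000001010101
  ((~c | ~d) & (a & d)) = 0000000001000100
  ((~a | ~b) | ((~c | ~d) & (a & d))) = 1111111111110100
  (b & ((~a | ~b) | ((~c | ~d) & (a & d)))) = 0000111100000100
  (~a | (b & ((~a | ~b) | ((~c | ~d) & (a & d))))) = 1111111100000100
  (~d | (~a | (b & ((~a | ~b) | ((~c | ~d) & (a & d)))))) = 1111111110101110

(~d | (~a | (b & ((~a | ~b) | ((~c | ~d) & (a & d))))))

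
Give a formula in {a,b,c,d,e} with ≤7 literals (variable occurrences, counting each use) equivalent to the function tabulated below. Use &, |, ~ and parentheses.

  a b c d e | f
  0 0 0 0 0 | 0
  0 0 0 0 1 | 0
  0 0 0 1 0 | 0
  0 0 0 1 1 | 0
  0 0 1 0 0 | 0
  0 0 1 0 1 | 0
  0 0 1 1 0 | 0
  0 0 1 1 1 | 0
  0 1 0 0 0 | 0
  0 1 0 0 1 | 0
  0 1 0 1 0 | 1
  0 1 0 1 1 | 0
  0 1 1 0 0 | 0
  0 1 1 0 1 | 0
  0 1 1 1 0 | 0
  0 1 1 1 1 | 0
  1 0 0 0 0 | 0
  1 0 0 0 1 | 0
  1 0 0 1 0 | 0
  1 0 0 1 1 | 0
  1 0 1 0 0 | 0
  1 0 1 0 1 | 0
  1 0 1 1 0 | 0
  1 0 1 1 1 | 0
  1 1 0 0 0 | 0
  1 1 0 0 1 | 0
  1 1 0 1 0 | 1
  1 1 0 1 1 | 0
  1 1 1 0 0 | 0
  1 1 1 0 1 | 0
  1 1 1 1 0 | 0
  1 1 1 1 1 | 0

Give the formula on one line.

(~c & ((b & ~e) & (d | c)))

  ~c = 11110000111100001111000011110000
  ~e = 10101010101010101010101010101010
  (b & ~e) = 00000000101010100000000010101010
  (d | c) = 00111111001111110011111100111111
  ((b & ~e) & (d | c)) = 00000000001010100000000000101010
  (~c & ((b & ~e) & (d | c))) = 00000000001000000000000000100000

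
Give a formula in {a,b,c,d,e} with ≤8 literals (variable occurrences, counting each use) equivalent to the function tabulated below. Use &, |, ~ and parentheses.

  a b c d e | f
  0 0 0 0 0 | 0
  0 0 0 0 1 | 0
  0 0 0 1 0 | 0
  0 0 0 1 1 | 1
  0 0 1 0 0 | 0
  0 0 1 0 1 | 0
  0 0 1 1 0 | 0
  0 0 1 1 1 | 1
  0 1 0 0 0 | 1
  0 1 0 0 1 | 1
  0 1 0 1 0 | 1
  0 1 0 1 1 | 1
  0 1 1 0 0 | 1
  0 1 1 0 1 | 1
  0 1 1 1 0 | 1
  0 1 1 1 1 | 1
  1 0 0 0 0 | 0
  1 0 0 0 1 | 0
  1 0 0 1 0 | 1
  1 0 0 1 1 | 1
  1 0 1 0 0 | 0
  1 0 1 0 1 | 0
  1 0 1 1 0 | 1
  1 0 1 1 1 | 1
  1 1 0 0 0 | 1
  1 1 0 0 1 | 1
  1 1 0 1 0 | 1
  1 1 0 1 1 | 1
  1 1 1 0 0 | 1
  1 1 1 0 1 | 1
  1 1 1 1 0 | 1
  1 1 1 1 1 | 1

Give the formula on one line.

((a | (b | e)) & (d | b))

  (b | e) = 01010101111111110101010111111111
  (a | (b | e)) = 01010101111111111111111111111111
  (d | b) = 00110011111111110011001111111111
  ((a | (b | e)) & (d | b)) = 00010001111111110011001111111111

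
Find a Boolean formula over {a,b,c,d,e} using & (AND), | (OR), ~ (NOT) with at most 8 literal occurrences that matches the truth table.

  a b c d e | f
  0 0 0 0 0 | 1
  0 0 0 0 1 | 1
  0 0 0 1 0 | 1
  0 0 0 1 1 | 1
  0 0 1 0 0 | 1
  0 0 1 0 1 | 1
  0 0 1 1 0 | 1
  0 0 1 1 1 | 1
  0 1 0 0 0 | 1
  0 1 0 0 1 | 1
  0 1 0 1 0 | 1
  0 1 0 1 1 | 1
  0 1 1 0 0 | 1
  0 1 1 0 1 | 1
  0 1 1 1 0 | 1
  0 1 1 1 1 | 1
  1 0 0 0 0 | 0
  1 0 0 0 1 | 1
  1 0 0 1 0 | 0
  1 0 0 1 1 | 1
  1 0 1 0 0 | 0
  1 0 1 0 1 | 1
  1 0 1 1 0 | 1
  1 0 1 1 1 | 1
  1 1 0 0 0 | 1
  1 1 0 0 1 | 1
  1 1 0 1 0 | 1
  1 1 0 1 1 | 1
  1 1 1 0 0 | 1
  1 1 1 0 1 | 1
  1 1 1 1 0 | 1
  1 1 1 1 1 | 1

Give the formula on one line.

  ~a = 11111111111111110000000000000000
  ~b = 11111111000000001111111100000000
  (~b & e) = 01010101000000000101010100000000
  (b | d) = 00110011111111110011001111111111
  ((b | d) & ~b) = 00110011000000000011001100000000
  (((b | d) & ~b) & c) = 00000011000000000000001100000000
  ((~b & e) | (((b | d) & ~b) & c)) = 01010111000000000101011100000000
  (~a | ((~b & e) | (((b | d) & ~b) & c))) = 11111111111111110101011100000000
  ((~a | ((~b & e) | (((b | d) & ~b) & c))) | b) = 11111111111111110101011111111111

((~a | ((~b & e) | (((b | d) & ~b) & c))) | b)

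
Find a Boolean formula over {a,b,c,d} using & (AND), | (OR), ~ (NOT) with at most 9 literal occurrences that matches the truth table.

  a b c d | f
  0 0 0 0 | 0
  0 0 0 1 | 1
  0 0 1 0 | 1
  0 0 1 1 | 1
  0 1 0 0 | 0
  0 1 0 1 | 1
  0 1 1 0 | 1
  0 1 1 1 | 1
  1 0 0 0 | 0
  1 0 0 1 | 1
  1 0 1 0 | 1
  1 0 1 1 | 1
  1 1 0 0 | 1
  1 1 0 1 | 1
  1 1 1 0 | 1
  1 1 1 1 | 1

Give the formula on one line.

(((a & b) | (c & ~d)) | (c | d))

  (a & b) = 0000000000001111
  ~d = 1010101010101010
  (c & ~d) = 0010001000100010
  ((a & b) | (c & ~d)) = 0010001000101111
  (c | d) = 0111011101110111
  (((a & b) | (c & ~d)) | (c | d)) = 0111011101111111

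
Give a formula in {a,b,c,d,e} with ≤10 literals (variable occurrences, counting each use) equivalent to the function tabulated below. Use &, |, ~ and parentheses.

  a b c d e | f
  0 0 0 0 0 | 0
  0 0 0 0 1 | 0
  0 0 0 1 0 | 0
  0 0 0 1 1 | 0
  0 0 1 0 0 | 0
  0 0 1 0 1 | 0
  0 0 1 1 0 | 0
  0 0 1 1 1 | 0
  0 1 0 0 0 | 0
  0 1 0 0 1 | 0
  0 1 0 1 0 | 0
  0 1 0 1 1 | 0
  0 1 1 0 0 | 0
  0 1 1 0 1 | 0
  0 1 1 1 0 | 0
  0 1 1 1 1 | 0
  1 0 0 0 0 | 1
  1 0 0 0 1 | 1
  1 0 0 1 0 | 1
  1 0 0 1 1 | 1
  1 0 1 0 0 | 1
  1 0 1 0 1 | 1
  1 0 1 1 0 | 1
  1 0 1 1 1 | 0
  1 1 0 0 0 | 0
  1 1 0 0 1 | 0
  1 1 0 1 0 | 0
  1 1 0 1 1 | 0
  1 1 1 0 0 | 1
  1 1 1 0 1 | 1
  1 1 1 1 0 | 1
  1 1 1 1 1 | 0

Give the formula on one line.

((a & (c | ~b)) & (~e | (~c | (~d | ~a))))

  ~b = 11111111000000001111111100000000
  (c | ~b) = 11111111000011111111111100001111
  (a & (c | ~b)) = 00000000000000001111111100001111
  ~e = 10101010101010101010101010101010
  ~c = 11110000111100001111000011110000
  ~d = 11001100110011001100110011001100
  ~a = 11111111111111110000000000000000
  (~d | ~a) = 11111111111111111100110011001100
  (~c | (~d | ~a)) = 11111111111111111111110011111100
  (~e | (~c | (~d | ~a))) = 11111111111111111111111011111110
  ((a & (c | ~b)) & (~e | (~c | (~d | ~a)))) = 00000000000000001111111000001110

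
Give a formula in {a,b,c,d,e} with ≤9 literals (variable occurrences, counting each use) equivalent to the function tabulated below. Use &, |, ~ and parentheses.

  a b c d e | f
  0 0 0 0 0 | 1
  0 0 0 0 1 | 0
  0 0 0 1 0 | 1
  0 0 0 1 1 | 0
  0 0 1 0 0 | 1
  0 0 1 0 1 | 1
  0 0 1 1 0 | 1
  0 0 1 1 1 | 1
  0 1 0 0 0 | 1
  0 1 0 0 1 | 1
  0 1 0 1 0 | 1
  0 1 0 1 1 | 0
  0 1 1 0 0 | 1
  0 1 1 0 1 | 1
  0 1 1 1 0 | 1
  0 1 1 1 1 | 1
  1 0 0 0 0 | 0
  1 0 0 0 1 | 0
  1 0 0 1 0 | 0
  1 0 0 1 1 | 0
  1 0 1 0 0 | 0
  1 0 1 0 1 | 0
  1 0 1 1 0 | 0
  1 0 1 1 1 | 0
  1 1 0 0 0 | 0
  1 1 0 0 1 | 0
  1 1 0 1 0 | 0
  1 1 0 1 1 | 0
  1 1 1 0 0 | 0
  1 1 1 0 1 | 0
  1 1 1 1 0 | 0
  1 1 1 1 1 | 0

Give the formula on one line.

(((c | ~e) | ((e & ~d) & (b | a))) & ~a)

  ~e = 10101010101010101010101010101010
  (c | ~e) = 10101111101011111010111110101111
  ~d = 11001100110011001100110011001100
  (e & ~d) = 01000100010001000100010001000100
  (b | a) = 00000000111111111111111111111111
  ((e & ~d) & (b | a)) = 00000000010001000100010001000100
  ((c | ~e) | ((e & ~d) & (b | a))) = 10101111111011111110111111101111
  ~a = 11111111111111110000000000000000
  (((c | ~e) | ((e & ~d) & (b | a))) & ~a) = 10101111111011110000000000000000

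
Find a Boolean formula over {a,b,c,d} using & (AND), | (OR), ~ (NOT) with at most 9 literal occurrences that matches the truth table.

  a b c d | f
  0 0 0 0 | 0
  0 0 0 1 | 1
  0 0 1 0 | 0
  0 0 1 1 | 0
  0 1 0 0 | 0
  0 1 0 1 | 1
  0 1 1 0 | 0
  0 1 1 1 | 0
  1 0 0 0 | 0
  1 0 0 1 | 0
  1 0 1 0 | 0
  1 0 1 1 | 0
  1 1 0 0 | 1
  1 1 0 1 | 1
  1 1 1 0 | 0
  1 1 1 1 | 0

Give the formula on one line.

  ~c = 1100110011001100
  ~a = 1111111100000000
  (~a | b) = 1111111100001111
  (~c & (~a | b)) = 1100110000001100
  (a & ~c) = 0000000011001100
  ((a & ~c) | d) = 0101010111011101
  ((~c & (~a | b)) & ((a & ~c) | d)) = 0100010000001100

((~c & (~a | b)) & ((a & ~c) | d))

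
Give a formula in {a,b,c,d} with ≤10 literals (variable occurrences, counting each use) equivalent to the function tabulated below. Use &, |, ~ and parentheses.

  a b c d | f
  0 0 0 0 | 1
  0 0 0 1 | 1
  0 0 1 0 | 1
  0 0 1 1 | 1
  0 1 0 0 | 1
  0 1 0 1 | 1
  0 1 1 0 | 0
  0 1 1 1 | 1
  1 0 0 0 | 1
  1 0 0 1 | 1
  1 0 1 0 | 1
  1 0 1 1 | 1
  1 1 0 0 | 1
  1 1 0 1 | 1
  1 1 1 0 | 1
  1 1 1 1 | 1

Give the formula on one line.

((~b & (c | d)) | ((a & c) | (d | ~c)))

  ~b = 1111000011110000
  (c | d) = 0111011101110111
  (~b & (c | d)) = 0111000001110000
  (a & c) = 0000000000110011
  ~c = 1100110011001100
  (d | ~c) = 1101110111011101
  ((a & c) | (d | ~c)) = 1101110111111111
  ((~b & (c | d)) | ((a & c) | (d | ~c))) = 1111110111111111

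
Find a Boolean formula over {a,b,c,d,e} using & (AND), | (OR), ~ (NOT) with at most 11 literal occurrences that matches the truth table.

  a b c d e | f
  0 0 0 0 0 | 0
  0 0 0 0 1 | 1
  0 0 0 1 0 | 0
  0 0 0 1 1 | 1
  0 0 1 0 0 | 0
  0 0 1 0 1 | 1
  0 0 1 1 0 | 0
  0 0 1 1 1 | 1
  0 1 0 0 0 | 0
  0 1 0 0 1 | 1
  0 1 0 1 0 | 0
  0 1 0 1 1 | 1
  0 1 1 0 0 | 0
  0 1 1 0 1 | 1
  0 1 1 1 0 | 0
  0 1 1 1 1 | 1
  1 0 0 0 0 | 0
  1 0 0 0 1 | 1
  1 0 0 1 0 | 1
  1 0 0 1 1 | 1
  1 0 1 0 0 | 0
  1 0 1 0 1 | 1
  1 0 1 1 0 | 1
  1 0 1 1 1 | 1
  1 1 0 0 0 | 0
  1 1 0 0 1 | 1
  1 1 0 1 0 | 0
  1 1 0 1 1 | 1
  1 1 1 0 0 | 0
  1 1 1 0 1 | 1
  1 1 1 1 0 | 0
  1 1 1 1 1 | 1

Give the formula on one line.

(((a & ~b) & ((~c & (~d & (~e & b))) | (a & d))) | e)

  ~b = 11111111000000001111111100000000
  (a & ~b) = 00000000000000001111111100000000
  ~c = 11110000111100001111000011110000
  ~d = 11001100110011001100110011001100
  ~e = 10101010101010101010101010101010
  (~e & b) = 00000000101010100000000010101010
  (~d & (~e & b)) = 00000000100010000000000010001000
  (~c & (~d & (~e & b))) = 00000000100000000000000010000000
  (a & d) = 00000000000000000011001100110011
  ((~c & (~d & (~e & b))) | (a & d)) = 00000000100000000011001110110011
  ((a & ~b) & ((~c & (~d & (~e & b))) | (a & d))) = 00000000000000000011001100000000
  (((a & ~b) & ((~c & (~d & (~e & b))) | (a & d))) | e) = 01010101010101010111011101010101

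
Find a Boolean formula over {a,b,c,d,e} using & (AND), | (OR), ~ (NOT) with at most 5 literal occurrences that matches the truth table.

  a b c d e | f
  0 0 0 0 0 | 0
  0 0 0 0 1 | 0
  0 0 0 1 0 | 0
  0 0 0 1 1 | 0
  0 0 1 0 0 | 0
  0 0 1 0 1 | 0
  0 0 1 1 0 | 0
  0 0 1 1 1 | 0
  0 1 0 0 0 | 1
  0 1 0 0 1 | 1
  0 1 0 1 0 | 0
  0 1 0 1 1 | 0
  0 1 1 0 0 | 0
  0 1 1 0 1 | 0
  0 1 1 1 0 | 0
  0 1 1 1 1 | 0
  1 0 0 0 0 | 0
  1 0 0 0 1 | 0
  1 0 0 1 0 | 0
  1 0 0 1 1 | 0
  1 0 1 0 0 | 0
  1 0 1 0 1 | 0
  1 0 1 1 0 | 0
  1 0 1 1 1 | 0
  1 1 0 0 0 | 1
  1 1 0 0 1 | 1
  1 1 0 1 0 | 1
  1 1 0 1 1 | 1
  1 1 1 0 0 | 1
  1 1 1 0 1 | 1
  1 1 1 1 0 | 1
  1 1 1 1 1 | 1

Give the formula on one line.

((a | ((~d | ~b) & ~c)) & b)

  ~d = 11001100110011001100110011001100
  ~b = 11111111000000001111111100000000
  (~d | ~b) = 11111111110011001111111111001100
  ~c = 11110000111100001111000011110000
  ((~d | ~b) & ~c) = 11110000110000001111000011000000
  (a | ((~d | ~b) & ~c)) = 11110000110000001111111111111111
  ((a | ((~d | ~b) & ~c)) & b) = 00000000110000000000000011111111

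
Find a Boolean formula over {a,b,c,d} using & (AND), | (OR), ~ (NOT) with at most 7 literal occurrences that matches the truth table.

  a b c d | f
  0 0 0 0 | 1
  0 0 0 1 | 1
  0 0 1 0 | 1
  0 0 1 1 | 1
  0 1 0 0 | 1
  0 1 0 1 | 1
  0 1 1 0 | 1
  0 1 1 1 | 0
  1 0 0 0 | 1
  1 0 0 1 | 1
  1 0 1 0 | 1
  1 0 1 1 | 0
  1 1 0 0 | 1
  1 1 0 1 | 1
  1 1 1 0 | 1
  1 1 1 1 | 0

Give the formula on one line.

(((~d | (~b & (~d | ~a))) | (~b & ~c)) | ~c)

  ~d = 1010101010101010
  ~b = 1111000011110000
  ~a = 1111111100000000
  (~d | ~a) = 1111111110101010
  (~b & (~d | ~a)) = 1111000010100000
  (~d | (~b & (~d | ~a))) = 1111101010101010
  ~c = 1100110011001100
  (~b & ~c) = 1100000011000000
  ((~d | (~b & (~d | ~a))) | (~b & ~c)) = 1111101011101010
  (((~d | (~b & (~d | ~a))) | (~b & ~c)) | ~c) = 1111111011101110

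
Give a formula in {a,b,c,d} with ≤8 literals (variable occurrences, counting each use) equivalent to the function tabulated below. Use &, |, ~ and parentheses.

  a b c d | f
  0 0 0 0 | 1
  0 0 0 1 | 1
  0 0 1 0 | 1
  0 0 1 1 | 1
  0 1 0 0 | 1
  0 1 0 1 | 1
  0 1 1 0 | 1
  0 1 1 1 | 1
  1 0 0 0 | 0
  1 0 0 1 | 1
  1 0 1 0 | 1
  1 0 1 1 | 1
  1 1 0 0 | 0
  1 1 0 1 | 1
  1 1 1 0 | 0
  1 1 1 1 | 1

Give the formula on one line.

(~a | ((((d & ~c) & ~b) | (c & ~b)) | d))

  ~a = 1111111100000000
  ~c = 1100110011001100
  (d & ~c) = 0100010001000100
  ~b = 1111000011110000
  ((d & ~c) & ~b) = 0100000001000000
  (c & ~b) = 0011000000110000
  (((d & ~c) & ~b) | (c & ~b)) = 0111000001110000
  ((((d & ~c) & ~b) | (c & ~b)) | d) = 0111010101110101
  (~a | ((((d & ~c) & ~b) | (c & ~b)) | d)) = 1111111101110101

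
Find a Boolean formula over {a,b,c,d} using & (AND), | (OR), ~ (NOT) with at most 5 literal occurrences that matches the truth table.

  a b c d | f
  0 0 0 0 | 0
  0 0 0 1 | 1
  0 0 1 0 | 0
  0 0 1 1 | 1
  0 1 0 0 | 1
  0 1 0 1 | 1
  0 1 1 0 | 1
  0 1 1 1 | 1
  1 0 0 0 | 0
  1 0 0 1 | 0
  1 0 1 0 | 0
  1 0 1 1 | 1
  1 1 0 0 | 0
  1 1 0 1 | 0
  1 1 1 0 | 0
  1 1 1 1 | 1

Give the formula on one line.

((~a | c) & (d | (~a & b)))

  ~a = 1111111100000000
  (~a | c) = 1111111100110011
  (~a & b) = 0000111100000000
  (d | (~a & b)) = 0101111101010101
  ((~a | c) & (d | (~a & b))) = 0101111100010001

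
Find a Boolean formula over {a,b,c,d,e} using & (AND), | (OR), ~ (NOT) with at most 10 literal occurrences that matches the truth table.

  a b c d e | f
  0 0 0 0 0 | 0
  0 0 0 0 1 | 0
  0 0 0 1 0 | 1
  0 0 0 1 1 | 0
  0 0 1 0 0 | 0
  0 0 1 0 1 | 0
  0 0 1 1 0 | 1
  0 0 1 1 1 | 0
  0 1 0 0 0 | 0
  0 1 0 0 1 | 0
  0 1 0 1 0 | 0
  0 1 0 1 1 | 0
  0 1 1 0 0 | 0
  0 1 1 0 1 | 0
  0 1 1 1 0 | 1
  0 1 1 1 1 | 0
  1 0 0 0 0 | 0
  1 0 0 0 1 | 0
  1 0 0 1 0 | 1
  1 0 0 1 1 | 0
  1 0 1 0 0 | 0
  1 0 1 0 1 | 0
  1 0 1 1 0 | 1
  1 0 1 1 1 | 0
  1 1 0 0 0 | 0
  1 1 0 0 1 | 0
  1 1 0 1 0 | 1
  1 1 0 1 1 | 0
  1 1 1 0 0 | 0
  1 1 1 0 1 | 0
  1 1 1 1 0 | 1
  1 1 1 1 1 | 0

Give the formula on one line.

((a | ((a & d) | ((~c & ~b) | c))) & (d & ~e))

  (a & d) = 00000000000000000011001100110011
  ~c = 11110000111100001111000011110000
  ~b = 11111111000000001111111100000000
  (~c & ~b) = 11110000000000001111000000000000
  ((~c & ~b) | c) = 11111111000011111111111100001111
  ((a & d) | ((~c & ~b) | c)) = 11111111000011111111111100111111
  (a | ((a & d) | ((~c & ~b) | c))) = 11111111000011111111111111111111
  ~e = 10101010101010101010101010101010
  (d & ~e) = 00100010001000100010001000100010
  ((a | ((a & d) | ((~c & ~b) | c))) & (d & ~e)) = 00100010000000100010001000100010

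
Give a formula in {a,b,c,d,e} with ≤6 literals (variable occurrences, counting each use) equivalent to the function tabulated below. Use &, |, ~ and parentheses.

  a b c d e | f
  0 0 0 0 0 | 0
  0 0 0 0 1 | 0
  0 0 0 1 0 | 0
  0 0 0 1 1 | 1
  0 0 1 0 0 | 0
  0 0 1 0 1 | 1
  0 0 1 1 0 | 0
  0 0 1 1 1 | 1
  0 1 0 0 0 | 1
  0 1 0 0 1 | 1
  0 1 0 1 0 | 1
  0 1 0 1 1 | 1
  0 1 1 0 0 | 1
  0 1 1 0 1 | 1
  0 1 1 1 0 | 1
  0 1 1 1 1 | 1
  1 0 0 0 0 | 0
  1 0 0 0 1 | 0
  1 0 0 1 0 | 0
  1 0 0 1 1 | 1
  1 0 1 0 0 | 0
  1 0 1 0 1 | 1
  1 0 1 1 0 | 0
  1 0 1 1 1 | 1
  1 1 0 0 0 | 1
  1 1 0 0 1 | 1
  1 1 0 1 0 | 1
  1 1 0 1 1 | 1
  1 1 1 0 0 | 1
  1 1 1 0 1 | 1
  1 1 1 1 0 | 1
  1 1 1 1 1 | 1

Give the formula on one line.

  (c & e) = 00000101000001010000010100000101
  ((c & e) | b) = 00000101111111110000010111111111
  ~c = 11110000111100001111000011110000
  (d & ~c) = 00110000001100000011000000110000
  (e & (d & ~c)) = 00010000000100000001000000010000
  (((c & e) | b) | (e & (d & ~c))) = 00010101111111110001010111111111

(((c & e) | b) | (e & (d & ~c)))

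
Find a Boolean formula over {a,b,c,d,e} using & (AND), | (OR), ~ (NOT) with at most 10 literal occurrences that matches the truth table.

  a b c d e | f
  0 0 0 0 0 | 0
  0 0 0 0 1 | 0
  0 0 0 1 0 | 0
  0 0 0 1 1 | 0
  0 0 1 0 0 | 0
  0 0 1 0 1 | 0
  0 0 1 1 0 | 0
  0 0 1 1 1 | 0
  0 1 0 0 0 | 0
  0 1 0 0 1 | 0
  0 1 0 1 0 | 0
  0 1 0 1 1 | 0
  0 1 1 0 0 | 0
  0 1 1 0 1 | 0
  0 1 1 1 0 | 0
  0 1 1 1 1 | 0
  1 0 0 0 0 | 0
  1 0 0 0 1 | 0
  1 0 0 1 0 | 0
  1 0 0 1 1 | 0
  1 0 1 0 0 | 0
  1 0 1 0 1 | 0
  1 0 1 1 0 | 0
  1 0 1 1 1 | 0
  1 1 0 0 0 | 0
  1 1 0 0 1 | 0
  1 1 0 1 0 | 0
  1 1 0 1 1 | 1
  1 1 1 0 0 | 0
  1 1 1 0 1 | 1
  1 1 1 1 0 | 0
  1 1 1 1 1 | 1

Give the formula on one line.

((b & e) & (((d & a) & ~c) | (((~e & ~d) | a) & c)))

  (b & e) = 00000000010101010000000001010101
  (d & a) = 00000000000000000011001100110011
  ~c = 11110000111100001111000011110000
  ((d & a) & ~c) = 00000000000000000011000000110000
  ~e = 10101010101010101010101010101010
  ~d = 11001100110011001100110011001100
  (~e & ~d) = 10001000100010001000100010001000
  ((~e & ~d) | a) = 10001000100010001111111111111111
  (((~e & ~d) | a) & c) = 00001000000010000000111100001111
  (((d & a) & ~c) | (((~e & ~d) | a) & c)) = 00001000000010000011111100111111
  ((b & e) & (((d & a) & ~c) | (((~e & ~d) | a) & c))) = 00000000000000000000000000010101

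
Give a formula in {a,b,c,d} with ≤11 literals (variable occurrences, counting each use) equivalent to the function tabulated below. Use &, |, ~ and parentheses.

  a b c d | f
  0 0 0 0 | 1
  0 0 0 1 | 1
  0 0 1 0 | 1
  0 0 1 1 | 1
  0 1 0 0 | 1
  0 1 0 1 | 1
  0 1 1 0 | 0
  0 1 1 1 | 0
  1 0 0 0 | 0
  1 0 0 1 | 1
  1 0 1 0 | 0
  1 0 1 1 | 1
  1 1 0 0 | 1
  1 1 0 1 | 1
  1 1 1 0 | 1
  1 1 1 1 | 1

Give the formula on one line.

  ~a = 1111111100000000
  ~c = 1100110011001100
  (~a & ~c) = 1100110000000000
  (b & (~a & ~c)) = 0000110000000000
  ~b = 1111000011110000
  ((b & (~a & ~c)) | ~b) = 1111110011110000
  (((b & (~a & ~c)) | ~b) | a) = 1111110011111111
  (b | ~a) = 1111111100001111
  ((b | ~a) | d) = 1111111101011111
  ((((b & (~a & ~c)) | ~b) | a) & ((b | ~a) | d)) = 1111110001011111

((((b & (~a & ~c)) | ~b) | a) & ((b | ~a) | d))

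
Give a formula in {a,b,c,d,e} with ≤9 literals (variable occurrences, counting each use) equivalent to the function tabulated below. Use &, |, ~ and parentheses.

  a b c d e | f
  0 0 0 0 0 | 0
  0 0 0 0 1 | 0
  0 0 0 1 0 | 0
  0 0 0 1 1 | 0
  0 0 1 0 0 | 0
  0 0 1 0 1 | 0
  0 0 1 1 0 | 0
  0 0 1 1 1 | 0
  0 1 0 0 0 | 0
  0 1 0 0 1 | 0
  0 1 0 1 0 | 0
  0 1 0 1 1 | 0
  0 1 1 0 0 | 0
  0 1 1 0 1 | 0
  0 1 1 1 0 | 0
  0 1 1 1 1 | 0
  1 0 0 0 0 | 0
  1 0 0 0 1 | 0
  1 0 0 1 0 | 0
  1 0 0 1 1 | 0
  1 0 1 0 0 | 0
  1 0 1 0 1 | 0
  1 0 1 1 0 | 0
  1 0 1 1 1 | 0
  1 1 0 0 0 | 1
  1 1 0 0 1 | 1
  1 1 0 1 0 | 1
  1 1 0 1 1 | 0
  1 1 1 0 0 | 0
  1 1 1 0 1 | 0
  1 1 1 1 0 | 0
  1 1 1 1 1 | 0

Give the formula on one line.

  ~e = 10101010101010101010101010101010
  (d | a) = 00110011001100111111111111111111
  ~d = 11001100110011001100110011001100
  ((d | a) & ~d) = 00000000000000001100110011001100
  (~e | ((d | a) & ~d)) = 10101010101010101110111011101110
  ~c = 11110000111100001111000011110000
  (a & b) = 00000000000000000000000011111111
  ((a & b) | e) = 01010101010101010101010111111111
  (((a & b) | e) & b) = 00000000010101010000000011111111
  (~c & (((a & b) | e) & b)) = 00000000010100000000000011110000
  ((~e | ((d | a) & ~d)) & (~c & (((a & b) | e) & b))) = 00000000000000000000000011100000

((~e | ((d | a) & ~d)) & (~c & (((a & b) | e) & b)))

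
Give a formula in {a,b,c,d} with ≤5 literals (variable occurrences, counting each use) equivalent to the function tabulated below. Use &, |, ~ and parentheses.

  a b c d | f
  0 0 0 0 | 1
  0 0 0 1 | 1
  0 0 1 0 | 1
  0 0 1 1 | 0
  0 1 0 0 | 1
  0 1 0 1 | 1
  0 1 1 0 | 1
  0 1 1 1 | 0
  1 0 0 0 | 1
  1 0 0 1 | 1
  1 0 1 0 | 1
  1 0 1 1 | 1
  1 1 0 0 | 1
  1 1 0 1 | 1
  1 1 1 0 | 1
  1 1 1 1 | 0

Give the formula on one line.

  ~c = 1100110011001100
  ~d = 1010101010101010
  ~b = 1111000011110000
  (~b & a) = 0000000011110000
  (~d | (~b & a)) = 1010101011111010
  (~c | (~d | (~b & a))) = 1110111011111110

(~c | (~d | (~b & a)))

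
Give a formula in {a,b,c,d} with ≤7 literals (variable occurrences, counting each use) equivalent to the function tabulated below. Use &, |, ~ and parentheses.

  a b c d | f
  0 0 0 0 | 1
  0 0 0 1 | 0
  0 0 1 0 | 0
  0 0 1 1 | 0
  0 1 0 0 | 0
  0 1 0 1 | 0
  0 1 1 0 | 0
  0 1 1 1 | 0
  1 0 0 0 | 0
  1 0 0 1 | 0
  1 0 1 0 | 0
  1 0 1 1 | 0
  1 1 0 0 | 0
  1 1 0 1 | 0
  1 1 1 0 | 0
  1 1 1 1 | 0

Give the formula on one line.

  ~a = 1111111100000000
  ~c = 1100110011001100
  (~a & ~c) = 1100110000000000
  (a & d) = 0000000001010101
  ((~a & ~c) | (a & d)) = 1100110001010101
  ~b = 1111000011110000
  ~d = 1010101010101010
  (~b & ~d) = 1010000010100000
  (((~a & ~c) | (a & d)) & (~b & ~d)) = 1000000000000000

(((~a & ~c) | (a & d)) & (~b & ~d))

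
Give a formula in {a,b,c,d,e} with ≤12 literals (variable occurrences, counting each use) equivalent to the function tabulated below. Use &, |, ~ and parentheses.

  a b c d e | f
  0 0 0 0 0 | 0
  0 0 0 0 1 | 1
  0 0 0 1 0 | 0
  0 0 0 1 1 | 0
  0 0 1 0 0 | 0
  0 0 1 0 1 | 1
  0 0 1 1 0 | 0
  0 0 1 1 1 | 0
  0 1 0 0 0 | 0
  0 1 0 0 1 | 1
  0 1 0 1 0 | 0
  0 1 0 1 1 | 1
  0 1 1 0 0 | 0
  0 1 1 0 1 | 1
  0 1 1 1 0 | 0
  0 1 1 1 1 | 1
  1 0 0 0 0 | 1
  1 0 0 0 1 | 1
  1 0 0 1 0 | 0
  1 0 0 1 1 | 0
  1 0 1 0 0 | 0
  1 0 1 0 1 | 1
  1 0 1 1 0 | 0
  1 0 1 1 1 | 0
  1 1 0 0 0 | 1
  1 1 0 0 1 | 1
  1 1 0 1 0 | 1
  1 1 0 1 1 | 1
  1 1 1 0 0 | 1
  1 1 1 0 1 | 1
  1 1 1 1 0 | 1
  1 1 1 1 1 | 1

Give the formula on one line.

(((e | a) & ((b | e) | ((~c | e) & ~e))) & (~d | b))

  (e | a) = 01010101010101011111111111111111
  (b | e) = 01010101111111110101010111111111
  ~c = 11110000111100001111000011110000
  (~c | e) = 11110101111101011111010111110101
  ~e = 10101010101010101010101010101010
  ((~c | e) & ~e) = 10100000101000001010000010100000
  ((b | e) | ((~c | e) & ~e)) = 11110101111111111111010111111111
  ((e | a) & ((b | e) | ((~c | e) & ~e))) = 01010101010101011111010111111111
  ~d = 11001100110011001100110011001100
  (~d | b) = 11001100111111111100110011111111
  (((e | a) & ((b | e) | ((~c | e) & ~e))) & (~d | b)) = 01000100010101011100010011111111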